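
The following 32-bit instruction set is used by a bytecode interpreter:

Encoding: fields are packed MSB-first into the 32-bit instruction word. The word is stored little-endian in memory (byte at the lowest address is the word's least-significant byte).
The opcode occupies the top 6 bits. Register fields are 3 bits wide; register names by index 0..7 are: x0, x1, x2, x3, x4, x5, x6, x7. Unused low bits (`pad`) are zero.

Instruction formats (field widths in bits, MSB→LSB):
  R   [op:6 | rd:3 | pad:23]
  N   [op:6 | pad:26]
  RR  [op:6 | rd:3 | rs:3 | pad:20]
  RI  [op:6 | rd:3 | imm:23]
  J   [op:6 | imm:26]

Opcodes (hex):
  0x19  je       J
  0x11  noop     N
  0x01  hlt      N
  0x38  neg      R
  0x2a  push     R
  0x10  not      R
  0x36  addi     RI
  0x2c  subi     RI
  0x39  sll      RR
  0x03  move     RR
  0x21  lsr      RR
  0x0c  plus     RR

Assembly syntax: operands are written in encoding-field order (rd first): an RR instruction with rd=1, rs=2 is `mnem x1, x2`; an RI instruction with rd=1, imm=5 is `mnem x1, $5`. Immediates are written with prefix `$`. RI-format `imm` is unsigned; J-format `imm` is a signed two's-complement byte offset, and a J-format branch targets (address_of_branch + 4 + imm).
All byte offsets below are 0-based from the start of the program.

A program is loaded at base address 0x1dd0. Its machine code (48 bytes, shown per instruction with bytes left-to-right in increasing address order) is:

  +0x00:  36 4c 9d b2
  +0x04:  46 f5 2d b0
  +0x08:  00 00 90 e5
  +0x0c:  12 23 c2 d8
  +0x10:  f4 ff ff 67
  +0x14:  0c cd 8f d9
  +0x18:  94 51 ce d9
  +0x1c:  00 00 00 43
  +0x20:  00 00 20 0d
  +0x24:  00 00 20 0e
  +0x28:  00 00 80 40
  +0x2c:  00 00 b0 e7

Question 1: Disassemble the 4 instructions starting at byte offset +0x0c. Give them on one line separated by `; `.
[0c] 12 23 c2 d8 → 0xd8c22312
  top 6b → 0x36 → addi [RI]
  rd: (w>>23)&0x7=0x1 → x1
  imm: (w>>0)&0x7fffff=0x422312 → $4334354
[10] f4 ff ff 67 → 0x67fffff4
  top 6b → 0x19 → je [J]
  imm: (w>>0)&0x3ffffff=0x3fffff4 (s26→-12) → $-12
[14] 0c cd 8f d9 → 0xd98fcd0c
  top 6b → 0x36 → addi [RI]
  rd: (w>>23)&0x7=0x3 → x3
  imm: (w>>0)&0x7fffff=0xfcd0c → $1035532
[18] 94 51 ce d9 → 0xd9ce5194
  top 6b → 0x36 → addi [RI]
  rd: (w>>23)&0x7=0x3 → x3
  imm: (w>>0)&0x7fffff=0x4e5194 → $5132692

addi x1, $4334354; je $-12; addi x3, $1035532; addi x3, $5132692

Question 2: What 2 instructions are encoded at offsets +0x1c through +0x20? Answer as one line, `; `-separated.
off 0x1c: read 00 00 00 43 as little → 0x43000000
  opcode bits[31:26]=0x10: not/R
  [25:23] rd=6 = x6
off 0x20: read 00 00 20 0d as little → 0x0d200000
  opcode bits[31:26]=0x3: move/RR
  [25:23] rd=2 = x2
  [22:20] rs=2 = x2

not x6; move x2, x2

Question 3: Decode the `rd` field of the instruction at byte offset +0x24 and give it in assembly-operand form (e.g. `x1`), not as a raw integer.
x4

[24] 00 00 20 0e → 0x0e200000
  opcode bits[31:26]=0x3: move/RR
  [25:23] rd=4 = x4
  [22:20] rs=2 = x2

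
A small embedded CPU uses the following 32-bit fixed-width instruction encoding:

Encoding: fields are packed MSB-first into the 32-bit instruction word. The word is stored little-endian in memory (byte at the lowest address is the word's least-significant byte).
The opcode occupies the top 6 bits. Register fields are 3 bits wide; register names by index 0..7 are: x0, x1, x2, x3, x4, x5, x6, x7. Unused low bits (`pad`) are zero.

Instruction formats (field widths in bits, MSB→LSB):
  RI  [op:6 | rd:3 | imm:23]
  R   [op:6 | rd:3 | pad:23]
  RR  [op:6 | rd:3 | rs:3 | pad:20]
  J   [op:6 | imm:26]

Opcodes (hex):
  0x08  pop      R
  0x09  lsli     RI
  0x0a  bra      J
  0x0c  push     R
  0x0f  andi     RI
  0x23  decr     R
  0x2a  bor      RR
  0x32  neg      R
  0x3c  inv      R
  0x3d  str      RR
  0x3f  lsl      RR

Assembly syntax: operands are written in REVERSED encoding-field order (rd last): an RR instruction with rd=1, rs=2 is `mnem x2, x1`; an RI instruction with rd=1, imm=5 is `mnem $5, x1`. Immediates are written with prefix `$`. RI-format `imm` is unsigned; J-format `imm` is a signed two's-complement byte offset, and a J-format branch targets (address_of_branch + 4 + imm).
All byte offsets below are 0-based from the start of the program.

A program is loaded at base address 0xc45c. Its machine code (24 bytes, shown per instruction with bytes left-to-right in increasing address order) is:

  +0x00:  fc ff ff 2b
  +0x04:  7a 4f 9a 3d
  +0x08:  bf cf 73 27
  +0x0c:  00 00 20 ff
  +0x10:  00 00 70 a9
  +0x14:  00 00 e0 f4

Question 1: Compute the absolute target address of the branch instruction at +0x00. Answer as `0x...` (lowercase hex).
+0x00: fc ff ff 2b ⇒ word 0x2bfffffc (little)
  op=0x2bfffffc>>26=0xa ⇒ bra (J)
  [25:0] imm=67108860 (s26→-4) = $-4
  target = base 0xc45c + off 0x00 + 4 + imm -4 = 0xc45c

0xc45c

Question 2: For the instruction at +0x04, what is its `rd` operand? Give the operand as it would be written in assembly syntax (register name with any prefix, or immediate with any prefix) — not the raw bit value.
@+04  little-endian(7a 4f 9a 3d) = 0x3d9a4f7a
  op=0x3d9a4f7a>>26=0xf ⇒ andi (RI)
  rd@[25:23]=0x3 ⇒ x3
  imm@[22:0]=0x1a4f7a ⇒ $1724282

x3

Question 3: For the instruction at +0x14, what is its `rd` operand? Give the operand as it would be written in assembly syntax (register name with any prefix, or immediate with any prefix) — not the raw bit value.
x1

[14] 00 00 e0 f4 → 0xf4e00000
  op=0xf4e00000>>26=0x3d ⇒ str (RR)
  rd@[25:23]=0x1 ⇒ x1
  rs@[22:20]=0x6 ⇒ x6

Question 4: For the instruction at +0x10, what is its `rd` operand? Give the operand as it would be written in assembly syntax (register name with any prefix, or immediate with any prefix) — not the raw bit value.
+0x10: 00 00 70 a9 ⇒ word 0xa9700000 (little)
  top 6b → 0x2a → bor [RR]
  rd@[25:23]=0x2 ⇒ x2
  rs@[22:20]=0x7 ⇒ x7

x2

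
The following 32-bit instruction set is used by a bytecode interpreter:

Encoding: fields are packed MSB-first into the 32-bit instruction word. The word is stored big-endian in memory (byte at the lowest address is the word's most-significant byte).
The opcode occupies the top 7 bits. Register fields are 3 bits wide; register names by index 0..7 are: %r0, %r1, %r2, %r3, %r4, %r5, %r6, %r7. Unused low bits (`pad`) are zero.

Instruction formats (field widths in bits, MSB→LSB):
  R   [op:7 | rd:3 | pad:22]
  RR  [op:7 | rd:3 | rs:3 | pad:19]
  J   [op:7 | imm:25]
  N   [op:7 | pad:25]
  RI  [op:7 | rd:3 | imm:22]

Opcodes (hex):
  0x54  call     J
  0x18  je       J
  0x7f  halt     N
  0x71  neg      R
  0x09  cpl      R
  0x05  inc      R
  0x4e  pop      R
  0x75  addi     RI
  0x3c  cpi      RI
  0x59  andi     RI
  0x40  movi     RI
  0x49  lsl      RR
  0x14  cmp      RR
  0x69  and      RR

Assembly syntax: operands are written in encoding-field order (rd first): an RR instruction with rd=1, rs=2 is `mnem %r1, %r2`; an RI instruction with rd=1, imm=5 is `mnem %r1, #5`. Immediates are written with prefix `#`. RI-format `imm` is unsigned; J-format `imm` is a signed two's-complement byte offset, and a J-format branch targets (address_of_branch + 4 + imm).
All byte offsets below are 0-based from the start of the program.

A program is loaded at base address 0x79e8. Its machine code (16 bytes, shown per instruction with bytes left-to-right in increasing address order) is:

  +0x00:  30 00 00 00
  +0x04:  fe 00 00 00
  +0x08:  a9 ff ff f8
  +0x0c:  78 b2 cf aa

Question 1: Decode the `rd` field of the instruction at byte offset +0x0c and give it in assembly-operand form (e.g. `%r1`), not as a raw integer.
%r2

+0x0c: 78 b2 cf aa ⇒ word 0x78b2cfaa (big)
  opcode bits[31:25]=0x3c: cpi/RI
  [24:22] rd=2 = %r2
  [21:0] imm=3329962 = #3329962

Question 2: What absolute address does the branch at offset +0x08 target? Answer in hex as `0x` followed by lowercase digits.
0x79ec

@+08  big-endian(a9 ff ff f8) = 0xa9fffff8
  op=0xa9fffff8>>25=0x54 ⇒ call (J)
  imm@[24:0]=0x1fffff8 (s25→-8) ⇒ #-8
  target = base 0x79e8 + off 0x08 + 4 + imm -8 = 0x79ec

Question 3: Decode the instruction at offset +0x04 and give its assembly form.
off 0x04: read fe 00 00 00 as big → 0xfe000000
  op=0xfe000000>>25=0x7f ⇒ halt (N)

halt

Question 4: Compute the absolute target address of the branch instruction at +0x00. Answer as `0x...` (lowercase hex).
0x79ec

off 0x00: read 30 00 00 00 as big → 0x30000000
  top 7b → 0x18 → je [J]
  imm: (w>>0)&0x1ffffff=0x0 → #0
  target = base 0x79e8 + off 0x00 + 4 + imm 0 = 0x79ec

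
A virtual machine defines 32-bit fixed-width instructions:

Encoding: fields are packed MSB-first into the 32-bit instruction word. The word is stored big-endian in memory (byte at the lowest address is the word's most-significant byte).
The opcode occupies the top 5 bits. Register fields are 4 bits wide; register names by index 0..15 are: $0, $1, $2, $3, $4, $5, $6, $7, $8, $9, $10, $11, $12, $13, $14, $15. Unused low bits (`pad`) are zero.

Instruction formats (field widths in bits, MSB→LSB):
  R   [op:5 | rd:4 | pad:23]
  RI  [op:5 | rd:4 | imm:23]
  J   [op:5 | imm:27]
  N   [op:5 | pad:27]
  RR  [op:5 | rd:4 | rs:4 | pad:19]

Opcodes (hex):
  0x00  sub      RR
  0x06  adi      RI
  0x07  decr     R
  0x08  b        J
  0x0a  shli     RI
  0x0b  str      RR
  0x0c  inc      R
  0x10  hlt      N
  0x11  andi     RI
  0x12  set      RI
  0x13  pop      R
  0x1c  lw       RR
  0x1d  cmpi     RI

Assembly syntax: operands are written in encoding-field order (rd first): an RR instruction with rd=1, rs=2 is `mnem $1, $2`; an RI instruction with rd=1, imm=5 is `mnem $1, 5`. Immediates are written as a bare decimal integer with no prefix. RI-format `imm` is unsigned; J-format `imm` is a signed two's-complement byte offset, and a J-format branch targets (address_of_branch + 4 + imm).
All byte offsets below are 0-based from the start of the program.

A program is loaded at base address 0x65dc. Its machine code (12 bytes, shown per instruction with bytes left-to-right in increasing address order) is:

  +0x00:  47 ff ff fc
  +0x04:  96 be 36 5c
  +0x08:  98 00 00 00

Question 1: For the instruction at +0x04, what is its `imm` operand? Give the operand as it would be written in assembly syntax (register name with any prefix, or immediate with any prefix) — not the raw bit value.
off 0x04: read 96 be 36 5c as big → 0x96be365c
  opcode bits[31:27]=0x12: set/RI
  [26:23] rd=13 = $13
  [22:0] imm=4077148 = 4077148

4077148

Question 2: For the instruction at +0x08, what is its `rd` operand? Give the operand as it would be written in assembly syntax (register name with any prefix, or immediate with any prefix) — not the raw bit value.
@+08  big-endian(98 00 00 00) = 0x98000000
  op=0x98000000>>27=0x13 ⇒ pop (R)
  rd: (w>>23)&0xf=0x0 → $0

$0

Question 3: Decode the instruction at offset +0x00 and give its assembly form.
b -4

off 0x00: read 47 ff ff fc as big → 0x47fffffc
  top 5b → 0x8 → b [J]
  imm@[26:0]=0x7fffffc (s27→-4) ⇒ -4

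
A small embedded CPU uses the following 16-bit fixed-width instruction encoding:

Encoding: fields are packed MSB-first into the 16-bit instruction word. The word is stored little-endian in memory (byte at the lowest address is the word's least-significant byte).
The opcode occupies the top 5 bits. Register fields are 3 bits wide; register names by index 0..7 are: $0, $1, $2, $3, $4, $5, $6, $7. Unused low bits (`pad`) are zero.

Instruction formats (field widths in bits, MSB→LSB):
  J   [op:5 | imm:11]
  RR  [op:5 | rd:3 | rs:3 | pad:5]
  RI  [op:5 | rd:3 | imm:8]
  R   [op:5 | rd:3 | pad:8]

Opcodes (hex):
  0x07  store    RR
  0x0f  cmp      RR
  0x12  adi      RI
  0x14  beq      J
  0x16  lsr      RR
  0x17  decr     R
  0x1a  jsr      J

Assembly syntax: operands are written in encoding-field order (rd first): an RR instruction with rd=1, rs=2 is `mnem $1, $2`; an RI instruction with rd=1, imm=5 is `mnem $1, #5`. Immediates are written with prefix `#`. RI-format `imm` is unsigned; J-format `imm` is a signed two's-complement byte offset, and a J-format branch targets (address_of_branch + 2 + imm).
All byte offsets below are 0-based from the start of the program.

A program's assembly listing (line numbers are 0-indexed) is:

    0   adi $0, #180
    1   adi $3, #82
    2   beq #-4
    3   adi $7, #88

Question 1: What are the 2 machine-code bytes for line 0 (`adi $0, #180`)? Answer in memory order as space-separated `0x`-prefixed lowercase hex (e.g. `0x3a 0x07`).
0xb4 0x90

line 0 (adi): pack op=0x12:5|rd=0:3|imm=180:8 = 0x90b4; little→ b4 90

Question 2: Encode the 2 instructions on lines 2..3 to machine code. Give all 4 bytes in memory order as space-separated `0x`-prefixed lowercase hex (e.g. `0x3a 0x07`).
0xfc 0xa7 0x58 0x97

2. beq fields op=0x14:5|imm=-4:11 → word a7fch → fc a7
3. adi fields op=0x12:5|rd=7:3|imm=88:8 → word 9758h → 58 97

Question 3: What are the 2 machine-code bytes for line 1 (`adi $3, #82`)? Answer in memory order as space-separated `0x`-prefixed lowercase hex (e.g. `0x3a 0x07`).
0x52 0x93

L1: adi op=0x12:5|rd=3:3|imm=82:8 ⇒ 0x9352 ⇒ little 52 93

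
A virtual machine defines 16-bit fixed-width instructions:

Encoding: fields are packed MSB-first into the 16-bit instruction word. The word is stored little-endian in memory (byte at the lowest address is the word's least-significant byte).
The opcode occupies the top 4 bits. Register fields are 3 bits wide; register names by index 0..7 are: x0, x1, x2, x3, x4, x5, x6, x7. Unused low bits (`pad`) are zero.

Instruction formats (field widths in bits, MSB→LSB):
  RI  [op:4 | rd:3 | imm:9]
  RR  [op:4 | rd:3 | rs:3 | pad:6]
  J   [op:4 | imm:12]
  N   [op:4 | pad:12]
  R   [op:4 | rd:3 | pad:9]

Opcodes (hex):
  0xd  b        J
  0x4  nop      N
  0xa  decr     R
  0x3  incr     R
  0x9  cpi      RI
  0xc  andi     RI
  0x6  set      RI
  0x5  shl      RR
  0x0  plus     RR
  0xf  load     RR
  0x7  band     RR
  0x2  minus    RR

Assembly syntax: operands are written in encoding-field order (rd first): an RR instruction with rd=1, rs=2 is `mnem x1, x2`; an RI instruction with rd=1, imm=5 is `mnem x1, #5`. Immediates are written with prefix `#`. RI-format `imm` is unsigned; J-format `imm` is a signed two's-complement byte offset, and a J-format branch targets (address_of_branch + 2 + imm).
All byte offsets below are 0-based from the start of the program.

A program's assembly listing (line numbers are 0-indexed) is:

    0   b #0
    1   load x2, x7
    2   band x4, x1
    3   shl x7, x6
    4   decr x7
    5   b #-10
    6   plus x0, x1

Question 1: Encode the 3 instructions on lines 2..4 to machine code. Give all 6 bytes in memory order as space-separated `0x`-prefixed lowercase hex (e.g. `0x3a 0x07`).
0x40 0x78 0x80 0x5f 0x00 0xae

2. band fields op=0x7:4|rd=4:3|rs=1:3|pad=0:6 → word 7840h → 40 78
3. shl fields op=0x5:4|rd=7:3|rs=6:3|pad=0:6 → word 5f80h → 80 5f
4. decr fields op=0xa:4|rd=7:3|pad=0:9 → word ae00h → 00 ae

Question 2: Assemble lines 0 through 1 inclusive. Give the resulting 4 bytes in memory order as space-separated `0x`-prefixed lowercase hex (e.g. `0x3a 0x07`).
0x00 0xd0 0xc0 0xf5

line 0 (b): pack op=0xd:4|imm=0:12 = 0xd000; little→ 00 d0
line 1 (load): pack op=0xf:4|rd=2:3|rs=7:3|pad=0:6 = 0xf5c0; little→ c0 f5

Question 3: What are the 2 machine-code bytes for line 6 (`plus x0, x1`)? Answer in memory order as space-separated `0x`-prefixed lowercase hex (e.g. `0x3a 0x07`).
line 6 (plus): pack op=0x0:4|rd=0:3|rs=1:3|pad=0:6 = 0x0040; little→ 40 00

0x40 0x00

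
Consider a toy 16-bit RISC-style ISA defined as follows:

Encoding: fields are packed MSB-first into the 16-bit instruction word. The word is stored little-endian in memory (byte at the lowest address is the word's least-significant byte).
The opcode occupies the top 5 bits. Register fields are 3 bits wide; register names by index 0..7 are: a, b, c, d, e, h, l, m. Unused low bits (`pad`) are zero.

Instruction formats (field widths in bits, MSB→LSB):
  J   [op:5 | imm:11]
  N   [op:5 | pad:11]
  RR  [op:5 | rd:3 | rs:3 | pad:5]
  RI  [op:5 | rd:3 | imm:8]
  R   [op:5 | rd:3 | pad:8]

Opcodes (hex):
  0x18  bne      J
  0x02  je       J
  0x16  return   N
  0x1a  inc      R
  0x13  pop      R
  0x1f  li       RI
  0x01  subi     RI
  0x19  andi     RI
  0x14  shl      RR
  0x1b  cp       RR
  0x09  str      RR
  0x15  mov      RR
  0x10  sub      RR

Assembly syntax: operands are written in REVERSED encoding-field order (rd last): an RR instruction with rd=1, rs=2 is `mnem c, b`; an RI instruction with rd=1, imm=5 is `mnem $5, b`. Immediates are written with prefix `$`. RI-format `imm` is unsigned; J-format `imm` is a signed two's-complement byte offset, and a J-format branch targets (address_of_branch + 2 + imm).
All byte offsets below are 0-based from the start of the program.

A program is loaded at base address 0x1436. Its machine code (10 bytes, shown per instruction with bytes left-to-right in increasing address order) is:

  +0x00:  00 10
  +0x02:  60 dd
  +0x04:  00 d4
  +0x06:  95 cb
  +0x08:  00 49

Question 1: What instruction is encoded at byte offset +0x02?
@+02  little-endian(60 dd) = 0xdd60
  op=0xdd60>>11=0x1b ⇒ cp (RR)
  [10:8] rd=5 = h
  [7:5] rs=3 = d

cp d, h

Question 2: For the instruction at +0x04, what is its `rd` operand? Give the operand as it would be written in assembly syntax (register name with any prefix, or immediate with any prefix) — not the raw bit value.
+0x04: 00 d4 ⇒ word 0xd400 (little)
  opcode bits[15:11]=0x1a: inc/R
  [10:8] rd=4 = e

e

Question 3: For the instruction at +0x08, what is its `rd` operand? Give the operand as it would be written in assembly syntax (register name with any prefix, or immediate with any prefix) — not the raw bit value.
b

off 0x08: read 00 49 as little → 0x4900
  op=0x4900>>11=0x9 ⇒ str (RR)
  rd@[10:8]=0x1 ⇒ b
  rs@[7:5]=0x0 ⇒ a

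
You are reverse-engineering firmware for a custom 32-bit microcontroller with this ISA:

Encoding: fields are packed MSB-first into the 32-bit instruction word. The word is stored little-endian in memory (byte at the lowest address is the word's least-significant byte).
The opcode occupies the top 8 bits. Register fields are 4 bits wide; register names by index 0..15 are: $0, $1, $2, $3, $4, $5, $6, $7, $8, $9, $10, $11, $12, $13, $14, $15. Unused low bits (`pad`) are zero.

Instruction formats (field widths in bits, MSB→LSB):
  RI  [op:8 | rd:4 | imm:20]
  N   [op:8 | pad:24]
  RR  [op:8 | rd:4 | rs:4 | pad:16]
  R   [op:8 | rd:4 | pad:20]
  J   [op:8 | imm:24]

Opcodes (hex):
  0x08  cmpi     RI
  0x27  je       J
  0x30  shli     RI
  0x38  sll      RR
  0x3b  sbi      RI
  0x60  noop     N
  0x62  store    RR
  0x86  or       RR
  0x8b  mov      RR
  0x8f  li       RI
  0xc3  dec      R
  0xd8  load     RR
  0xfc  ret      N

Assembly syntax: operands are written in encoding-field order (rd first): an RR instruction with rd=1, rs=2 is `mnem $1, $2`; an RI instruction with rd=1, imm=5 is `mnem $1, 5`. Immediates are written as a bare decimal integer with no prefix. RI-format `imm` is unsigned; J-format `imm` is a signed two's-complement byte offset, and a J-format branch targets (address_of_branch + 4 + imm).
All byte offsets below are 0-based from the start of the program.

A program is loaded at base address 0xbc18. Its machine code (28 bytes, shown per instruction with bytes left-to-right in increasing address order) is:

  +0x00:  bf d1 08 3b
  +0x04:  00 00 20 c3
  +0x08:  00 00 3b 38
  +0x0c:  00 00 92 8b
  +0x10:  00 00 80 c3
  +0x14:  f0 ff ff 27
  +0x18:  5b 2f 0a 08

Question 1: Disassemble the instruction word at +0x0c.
mov $9, $2

@+0c  little-endian(00 00 92 8b) = 0x8b920000
  opcode bits[31:24]=0x8b: mov/RR
  [23:20] rd=9 = $9
  [19:16] rs=2 = $2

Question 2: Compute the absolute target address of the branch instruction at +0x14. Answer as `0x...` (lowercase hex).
off 0x14: read f0 ff ff 27 as little → 0x27fffff0
  opcode bits[31:24]=0x27: je/J
  imm: (w>>0)&0xffffff=0xfffff0 (s24→-16) → -16
  target = base 0xbc18 + off 0x14 + 4 + imm -16 = 0xbc20

0xbc20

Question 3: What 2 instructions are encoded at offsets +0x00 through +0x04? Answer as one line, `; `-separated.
@+00  little-endian(bf d1 08 3b) = 0x3b08d1bf
  top 8b → 0x3b → sbi [RI]
  rd: (w>>20)&0xf=0x0 → $0
  imm: (w>>0)&0xfffff=0x8d1bf → 577983
@+04  little-endian(00 00 20 c3) = 0xc3200000
  top 8b → 0xc3 → dec [R]
  rd: (w>>20)&0xf=0x2 → $2

sbi $0, 577983; dec $2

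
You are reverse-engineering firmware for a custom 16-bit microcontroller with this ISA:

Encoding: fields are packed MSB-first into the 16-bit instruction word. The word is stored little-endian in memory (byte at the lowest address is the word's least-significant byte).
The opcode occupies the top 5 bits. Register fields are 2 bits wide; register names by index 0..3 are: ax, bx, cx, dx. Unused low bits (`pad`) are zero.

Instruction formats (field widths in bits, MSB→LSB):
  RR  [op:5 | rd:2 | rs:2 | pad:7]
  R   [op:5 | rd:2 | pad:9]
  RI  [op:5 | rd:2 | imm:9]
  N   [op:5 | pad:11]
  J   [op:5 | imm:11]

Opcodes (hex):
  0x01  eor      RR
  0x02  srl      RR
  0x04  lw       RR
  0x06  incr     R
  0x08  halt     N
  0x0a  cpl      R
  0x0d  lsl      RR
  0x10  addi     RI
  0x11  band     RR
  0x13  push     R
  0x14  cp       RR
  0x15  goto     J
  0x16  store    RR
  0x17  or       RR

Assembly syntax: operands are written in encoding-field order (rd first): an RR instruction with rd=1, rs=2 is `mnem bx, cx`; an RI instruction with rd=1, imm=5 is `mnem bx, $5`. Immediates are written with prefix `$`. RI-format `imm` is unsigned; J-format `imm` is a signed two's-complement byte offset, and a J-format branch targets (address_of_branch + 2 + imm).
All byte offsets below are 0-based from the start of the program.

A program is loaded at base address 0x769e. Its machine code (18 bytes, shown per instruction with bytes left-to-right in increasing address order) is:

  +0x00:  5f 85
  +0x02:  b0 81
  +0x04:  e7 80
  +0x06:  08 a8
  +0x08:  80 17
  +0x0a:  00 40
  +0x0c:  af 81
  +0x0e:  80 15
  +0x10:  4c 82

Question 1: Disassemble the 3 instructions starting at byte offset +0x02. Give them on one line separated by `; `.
@+02  little-endian(b0 81) = 0x81b0
  top 5b → 0x10 → addi [RI]
  rd: (w>>9)&0x3=0x0 → ax
  imm: (w>>0)&0x1ff=0x1b0 → $432
@+04  little-endian(e7 80) = 0x80e7
  top 5b → 0x10 → addi [RI]
  rd: (w>>9)&0x3=0x0 → ax
  imm: (w>>0)&0x1ff=0xe7 → $231
@+06  little-endian(08 a8) = 0xa808
  top 5b → 0x15 → goto [J]
  imm: (w>>0)&0x7ff=0x8 → $8

addi ax, $432; addi ax, $231; goto $8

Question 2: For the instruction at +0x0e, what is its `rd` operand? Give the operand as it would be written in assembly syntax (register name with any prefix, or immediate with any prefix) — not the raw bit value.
[0e] 80 15 → 0x1580
  opcode bits[15:11]=0x2: srl/RR
  [10:9] rd=2 = cx
  [8:7] rs=3 = dx

cx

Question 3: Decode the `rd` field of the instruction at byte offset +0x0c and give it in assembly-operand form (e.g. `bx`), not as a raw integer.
@+0c  little-endian(af 81) = 0x81af
  top 5b → 0x10 → addi [RI]
  rd: (w>>9)&0x3=0x0 → ax
  imm: (w>>0)&0x1ff=0x1af → $431

ax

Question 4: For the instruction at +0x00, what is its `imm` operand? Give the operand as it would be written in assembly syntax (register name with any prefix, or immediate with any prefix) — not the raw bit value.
$351

+0x00: 5f 85 ⇒ word 0x855f (little)
  op=0x855f>>11=0x10 ⇒ addi (RI)
  rd@[10:9]=0x2 ⇒ cx
  imm@[8:0]=0x15f ⇒ $351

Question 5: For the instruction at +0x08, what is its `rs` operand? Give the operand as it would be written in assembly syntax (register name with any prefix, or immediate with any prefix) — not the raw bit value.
dx

off 0x08: read 80 17 as little → 0x1780
  opcode bits[15:11]=0x2: srl/RR
  rd@[10:9]=0x3 ⇒ dx
  rs@[8:7]=0x3 ⇒ dx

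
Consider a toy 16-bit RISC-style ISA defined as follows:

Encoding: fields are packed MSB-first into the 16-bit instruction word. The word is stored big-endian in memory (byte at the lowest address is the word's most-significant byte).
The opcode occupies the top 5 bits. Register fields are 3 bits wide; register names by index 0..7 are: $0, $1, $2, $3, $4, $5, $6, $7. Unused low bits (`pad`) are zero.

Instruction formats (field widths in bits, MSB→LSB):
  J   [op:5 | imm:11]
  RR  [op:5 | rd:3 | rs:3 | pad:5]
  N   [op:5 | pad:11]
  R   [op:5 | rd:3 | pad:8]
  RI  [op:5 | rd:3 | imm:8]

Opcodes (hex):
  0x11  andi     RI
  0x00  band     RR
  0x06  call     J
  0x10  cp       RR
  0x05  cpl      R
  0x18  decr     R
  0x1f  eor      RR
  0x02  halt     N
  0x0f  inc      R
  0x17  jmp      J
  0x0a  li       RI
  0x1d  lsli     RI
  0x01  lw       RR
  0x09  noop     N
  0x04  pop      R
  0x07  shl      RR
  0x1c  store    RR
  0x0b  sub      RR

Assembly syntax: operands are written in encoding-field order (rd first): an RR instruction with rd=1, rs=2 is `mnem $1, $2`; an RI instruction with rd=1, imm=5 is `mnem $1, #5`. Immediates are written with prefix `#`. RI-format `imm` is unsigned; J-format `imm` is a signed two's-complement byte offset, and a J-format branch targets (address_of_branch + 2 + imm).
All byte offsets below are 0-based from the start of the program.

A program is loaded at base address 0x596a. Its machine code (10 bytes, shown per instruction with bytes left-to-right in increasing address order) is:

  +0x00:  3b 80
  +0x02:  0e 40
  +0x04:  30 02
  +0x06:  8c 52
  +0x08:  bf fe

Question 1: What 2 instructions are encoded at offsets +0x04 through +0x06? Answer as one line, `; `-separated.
@+04  big-endian(30 02) = 0x3002
  top 5b → 0x6 → call [J]
  imm@[10:0]=0x2 ⇒ #2
@+06  big-endian(8c 52) = 0x8c52
  top 5b → 0x11 → andi [RI]
  rd@[10:8]=0x4 ⇒ $4
  imm@[7:0]=0x52 ⇒ #82

call #2; andi $4, #82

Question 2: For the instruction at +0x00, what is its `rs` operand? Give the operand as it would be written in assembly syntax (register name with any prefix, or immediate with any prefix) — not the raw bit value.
+0x00: 3b 80 ⇒ word 0x3b80 (big)
  op=0x3b80>>11=0x7 ⇒ shl (RR)
  [10:8] rd=3 = $3
  [7:5] rs=4 = $4

$4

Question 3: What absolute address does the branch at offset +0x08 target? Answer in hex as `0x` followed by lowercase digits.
0x5972

+0x08: bf fe ⇒ word 0xbffe (big)
  opcode bits[15:11]=0x17: jmp/J
  imm@[10:0]=0x7fe (s11→-2) ⇒ #-2
  target = base 0x596a + off 0x08 + 2 + imm -2 = 0x5972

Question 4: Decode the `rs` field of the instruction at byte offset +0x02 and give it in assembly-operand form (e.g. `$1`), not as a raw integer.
+0x02: 0e 40 ⇒ word 0x0e40 (big)
  op=0x0e40>>11=0x1 ⇒ lw (RR)
  rd@[10:8]=0x6 ⇒ $6
  rs@[7:5]=0x2 ⇒ $2

$2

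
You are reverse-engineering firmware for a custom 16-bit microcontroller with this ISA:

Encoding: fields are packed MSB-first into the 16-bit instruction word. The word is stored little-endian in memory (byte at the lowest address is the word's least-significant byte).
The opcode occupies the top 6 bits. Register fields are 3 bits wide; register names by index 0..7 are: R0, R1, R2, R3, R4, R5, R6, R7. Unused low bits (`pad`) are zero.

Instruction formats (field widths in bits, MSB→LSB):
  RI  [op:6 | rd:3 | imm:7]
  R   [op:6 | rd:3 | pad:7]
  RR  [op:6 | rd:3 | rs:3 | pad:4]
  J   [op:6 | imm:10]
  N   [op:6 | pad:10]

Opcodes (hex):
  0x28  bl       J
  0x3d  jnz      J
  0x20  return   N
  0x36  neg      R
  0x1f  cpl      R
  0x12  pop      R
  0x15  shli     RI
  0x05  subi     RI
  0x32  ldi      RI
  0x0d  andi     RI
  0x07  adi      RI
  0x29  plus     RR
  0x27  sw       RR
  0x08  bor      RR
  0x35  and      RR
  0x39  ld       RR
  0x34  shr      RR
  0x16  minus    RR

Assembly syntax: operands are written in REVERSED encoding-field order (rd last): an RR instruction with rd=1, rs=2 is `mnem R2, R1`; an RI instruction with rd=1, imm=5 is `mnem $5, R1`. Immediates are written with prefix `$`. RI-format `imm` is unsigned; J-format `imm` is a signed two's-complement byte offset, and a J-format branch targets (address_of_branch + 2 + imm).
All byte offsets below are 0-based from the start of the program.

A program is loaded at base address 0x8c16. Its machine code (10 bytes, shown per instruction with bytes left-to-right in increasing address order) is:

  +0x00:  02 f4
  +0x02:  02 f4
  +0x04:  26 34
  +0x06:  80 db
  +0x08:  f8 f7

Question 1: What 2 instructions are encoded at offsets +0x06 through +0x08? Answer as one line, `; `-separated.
off 0x06: read 80 db as little → 0xdb80
  op=0xdb80>>10=0x36 ⇒ neg (R)
  rd: (w>>7)&0x7=0x7 → R7
off 0x08: read f8 f7 as little → 0xf7f8
  op=0xf7f8>>10=0x3d ⇒ jnz (J)
  imm: (w>>0)&0x3ff=0x3f8 (s10→-8) → $-8

neg R7; jnz $-8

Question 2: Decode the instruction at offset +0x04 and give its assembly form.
off 0x04: read 26 34 as little → 0x3426
  opcode bits[15:10]=0xd: andi/RI
  rd: (w>>7)&0x7=0x0 → R0
  imm: (w>>0)&0x7f=0x26 → $38

andi $38, R0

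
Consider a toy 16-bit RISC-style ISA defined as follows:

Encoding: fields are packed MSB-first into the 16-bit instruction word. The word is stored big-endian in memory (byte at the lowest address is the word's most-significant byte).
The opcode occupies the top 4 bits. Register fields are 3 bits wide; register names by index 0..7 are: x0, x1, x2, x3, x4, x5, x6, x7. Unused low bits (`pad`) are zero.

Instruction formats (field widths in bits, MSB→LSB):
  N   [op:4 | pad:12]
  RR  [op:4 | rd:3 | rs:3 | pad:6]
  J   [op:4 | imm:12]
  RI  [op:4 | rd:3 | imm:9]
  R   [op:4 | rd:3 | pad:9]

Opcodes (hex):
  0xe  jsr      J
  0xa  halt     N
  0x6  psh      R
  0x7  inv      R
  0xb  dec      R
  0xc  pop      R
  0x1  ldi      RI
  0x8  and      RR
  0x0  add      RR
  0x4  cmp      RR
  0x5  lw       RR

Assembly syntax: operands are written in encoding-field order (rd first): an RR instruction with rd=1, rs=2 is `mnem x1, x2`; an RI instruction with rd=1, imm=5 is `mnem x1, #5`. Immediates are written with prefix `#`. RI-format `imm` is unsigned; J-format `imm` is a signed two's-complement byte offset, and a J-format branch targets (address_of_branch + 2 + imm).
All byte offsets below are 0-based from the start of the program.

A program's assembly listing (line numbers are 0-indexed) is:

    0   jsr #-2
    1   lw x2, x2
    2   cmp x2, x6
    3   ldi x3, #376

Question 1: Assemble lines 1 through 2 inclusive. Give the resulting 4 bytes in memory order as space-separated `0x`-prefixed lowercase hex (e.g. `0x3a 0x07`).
L1: lw op=0x5:4|rd=2:3|rs=2:3|pad=0:6 ⇒ 0x5480 ⇒ big 54 80
L2: cmp op=0x4:4|rd=2:3|rs=6:3|pad=0:6 ⇒ 0x4580 ⇒ big 45 80

0x54 0x80 0x45 0x80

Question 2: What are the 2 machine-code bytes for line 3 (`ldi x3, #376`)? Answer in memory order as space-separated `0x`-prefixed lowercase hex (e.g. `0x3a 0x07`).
0x17 0x78

line 3 (ldi): pack op=0x1:4|rd=3:3|imm=376:9 = 0x1778; big→ 17 78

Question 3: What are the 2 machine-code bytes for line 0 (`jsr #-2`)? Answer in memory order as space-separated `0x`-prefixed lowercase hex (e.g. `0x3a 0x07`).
0. jsr fields op=0xe:4|imm=-2:12 → word effeh → ef fe

0xef 0xfe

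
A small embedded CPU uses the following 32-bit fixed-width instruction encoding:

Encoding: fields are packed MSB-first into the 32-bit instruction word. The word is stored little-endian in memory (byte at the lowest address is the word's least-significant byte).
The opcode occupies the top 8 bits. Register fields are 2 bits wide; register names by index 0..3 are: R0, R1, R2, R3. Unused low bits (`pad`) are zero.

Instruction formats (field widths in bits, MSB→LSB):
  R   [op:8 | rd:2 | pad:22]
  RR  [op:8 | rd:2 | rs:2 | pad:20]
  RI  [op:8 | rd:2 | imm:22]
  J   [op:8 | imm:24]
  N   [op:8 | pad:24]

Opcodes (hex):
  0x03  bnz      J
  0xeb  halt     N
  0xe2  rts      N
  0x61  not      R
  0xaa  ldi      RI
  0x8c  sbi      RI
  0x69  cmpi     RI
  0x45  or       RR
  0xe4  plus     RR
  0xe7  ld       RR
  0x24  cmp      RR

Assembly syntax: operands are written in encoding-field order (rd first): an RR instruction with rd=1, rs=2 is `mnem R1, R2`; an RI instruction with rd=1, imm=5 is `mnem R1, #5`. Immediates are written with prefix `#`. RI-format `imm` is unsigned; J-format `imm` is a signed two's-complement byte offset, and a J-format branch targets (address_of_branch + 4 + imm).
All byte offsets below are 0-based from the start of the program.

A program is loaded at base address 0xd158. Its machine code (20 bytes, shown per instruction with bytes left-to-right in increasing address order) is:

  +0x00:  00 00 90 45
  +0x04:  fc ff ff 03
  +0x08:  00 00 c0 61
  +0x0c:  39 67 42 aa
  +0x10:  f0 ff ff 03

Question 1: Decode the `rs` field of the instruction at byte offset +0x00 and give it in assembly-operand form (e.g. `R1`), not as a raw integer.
[00] 00 00 90 45 → 0x45900000
  top 8b → 0x45 → or [RR]
  rd: (w>>22)&0x3=0x2 → R2
  rs: (w>>20)&0x3=0x1 → R1

R1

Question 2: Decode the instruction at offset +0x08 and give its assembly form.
@+08  little-endian(00 00 c0 61) = 0x61c00000
  opcode bits[31:24]=0x61: not/R
  rd: (w>>22)&0x3=0x3 → R3

not R3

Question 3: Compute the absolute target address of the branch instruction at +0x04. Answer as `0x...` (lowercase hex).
[04] fc ff ff 03 → 0x03fffffc
  top 8b → 0x3 → bnz [J]
  imm@[23:0]=0xfffffc (s24→-4) ⇒ #-4
  target = base 0xd158 + off 0x04 + 4 + imm -4 = 0xd15c

0xd15c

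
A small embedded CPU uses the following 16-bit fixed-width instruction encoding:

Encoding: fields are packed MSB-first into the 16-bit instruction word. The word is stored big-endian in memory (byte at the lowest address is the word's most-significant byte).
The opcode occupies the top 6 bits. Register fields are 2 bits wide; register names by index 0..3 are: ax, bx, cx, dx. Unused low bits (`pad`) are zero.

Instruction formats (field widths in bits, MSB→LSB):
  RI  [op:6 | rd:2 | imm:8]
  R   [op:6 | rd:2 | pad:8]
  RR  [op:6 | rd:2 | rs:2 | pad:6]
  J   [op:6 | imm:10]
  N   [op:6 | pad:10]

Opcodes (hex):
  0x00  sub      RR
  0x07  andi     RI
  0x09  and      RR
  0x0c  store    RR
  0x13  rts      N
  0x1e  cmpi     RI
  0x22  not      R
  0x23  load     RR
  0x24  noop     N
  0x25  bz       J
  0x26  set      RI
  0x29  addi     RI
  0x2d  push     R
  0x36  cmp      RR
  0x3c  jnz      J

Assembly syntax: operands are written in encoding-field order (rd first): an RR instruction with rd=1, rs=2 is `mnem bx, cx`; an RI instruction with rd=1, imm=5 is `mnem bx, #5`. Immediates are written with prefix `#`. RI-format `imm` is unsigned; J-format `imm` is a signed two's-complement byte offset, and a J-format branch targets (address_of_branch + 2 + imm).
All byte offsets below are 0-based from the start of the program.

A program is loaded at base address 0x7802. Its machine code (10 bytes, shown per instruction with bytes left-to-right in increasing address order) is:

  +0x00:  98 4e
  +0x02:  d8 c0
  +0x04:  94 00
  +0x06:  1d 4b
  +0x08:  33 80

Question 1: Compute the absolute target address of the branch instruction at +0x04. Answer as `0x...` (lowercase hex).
@+04  big-endian(94 00) = 0x9400
  top 6b → 0x25 → bz [J]
  imm@[9:0]=0x0 ⇒ #0
  target = base 0x7802 + off 0x04 + 2 + imm 0 = 0x7808

0x7808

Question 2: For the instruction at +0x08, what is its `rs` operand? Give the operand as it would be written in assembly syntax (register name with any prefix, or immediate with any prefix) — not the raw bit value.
[08] 33 80 → 0x3380
  op=0x3380>>10=0xc ⇒ store (RR)
  [9:8] rd=3 = dx
  [7:6] rs=2 = cx

cx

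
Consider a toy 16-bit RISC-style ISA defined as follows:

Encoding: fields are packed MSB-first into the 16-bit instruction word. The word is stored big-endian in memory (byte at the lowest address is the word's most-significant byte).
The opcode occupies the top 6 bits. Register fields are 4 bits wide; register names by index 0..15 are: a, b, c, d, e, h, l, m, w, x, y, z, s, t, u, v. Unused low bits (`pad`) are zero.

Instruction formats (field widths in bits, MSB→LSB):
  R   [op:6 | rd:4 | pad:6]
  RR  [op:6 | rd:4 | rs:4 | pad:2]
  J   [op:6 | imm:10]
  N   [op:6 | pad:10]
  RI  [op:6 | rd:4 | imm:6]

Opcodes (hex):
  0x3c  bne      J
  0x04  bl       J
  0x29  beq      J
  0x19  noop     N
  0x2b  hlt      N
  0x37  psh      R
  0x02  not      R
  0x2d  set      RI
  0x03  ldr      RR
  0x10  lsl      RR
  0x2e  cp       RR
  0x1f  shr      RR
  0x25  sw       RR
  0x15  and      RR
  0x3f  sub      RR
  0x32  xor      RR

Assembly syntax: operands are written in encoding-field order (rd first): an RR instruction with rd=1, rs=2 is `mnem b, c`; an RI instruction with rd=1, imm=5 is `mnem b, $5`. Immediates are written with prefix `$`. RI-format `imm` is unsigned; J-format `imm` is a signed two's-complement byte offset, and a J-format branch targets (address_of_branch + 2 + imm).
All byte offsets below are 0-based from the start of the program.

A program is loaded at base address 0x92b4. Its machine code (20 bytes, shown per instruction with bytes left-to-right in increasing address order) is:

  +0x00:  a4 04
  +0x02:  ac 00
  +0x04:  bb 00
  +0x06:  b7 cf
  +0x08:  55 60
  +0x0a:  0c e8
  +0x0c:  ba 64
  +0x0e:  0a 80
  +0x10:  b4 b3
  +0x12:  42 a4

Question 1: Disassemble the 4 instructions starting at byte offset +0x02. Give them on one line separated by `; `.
[02] ac 00 → 0xac00
  top 6b → 0x2b → hlt [N]
[04] bb 00 → 0xbb00
  top 6b → 0x2e → cp [RR]
  rd@[9:6]=0xc ⇒ s
  rs@[5:2]=0x0 ⇒ a
[06] b7 cf → 0xb7cf
  top 6b → 0x2d → set [RI]
  rd@[9:6]=0xf ⇒ v
  imm@[5:0]=0xf ⇒ $15
[08] 55 60 → 0x5560
  top 6b → 0x15 → and [RR]
  rd@[9:6]=0x5 ⇒ h
  rs@[5:2]=0x8 ⇒ w

hlt; cp s, a; set v, $15; and h, w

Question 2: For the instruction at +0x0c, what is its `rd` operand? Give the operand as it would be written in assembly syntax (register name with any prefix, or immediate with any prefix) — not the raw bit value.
x

@+0c  big-endian(ba 64) = 0xba64
  opcode bits[15:10]=0x2e: cp/RR
  [9:6] rd=9 = x
  [5:2] rs=9 = x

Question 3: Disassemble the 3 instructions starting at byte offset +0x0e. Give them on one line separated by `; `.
not y; set c, $51; lsl y, x

@+0e  big-endian(0a 80) = 0x0a80
  top 6b → 0x2 → not [R]
  [9:6] rd=10 = y
@+10  big-endian(b4 b3) = 0xb4b3
  top 6b → 0x2d → set [RI]
  [9:6] rd=2 = c
  [5:0] imm=51 = $51
@+12  big-endian(42 a4) = 0x42a4
  top 6b → 0x10 → lsl [RR]
  [9:6] rd=10 = y
  [5:2] rs=9 = x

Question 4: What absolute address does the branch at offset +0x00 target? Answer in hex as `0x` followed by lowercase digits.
0x92ba

@+00  big-endian(a4 04) = 0xa404
  top 6b → 0x29 → beq [J]
  imm: (w>>0)&0x3ff=0x4 → $4
  target = base 0x92b4 + off 0x00 + 2 + imm 4 = 0x92ba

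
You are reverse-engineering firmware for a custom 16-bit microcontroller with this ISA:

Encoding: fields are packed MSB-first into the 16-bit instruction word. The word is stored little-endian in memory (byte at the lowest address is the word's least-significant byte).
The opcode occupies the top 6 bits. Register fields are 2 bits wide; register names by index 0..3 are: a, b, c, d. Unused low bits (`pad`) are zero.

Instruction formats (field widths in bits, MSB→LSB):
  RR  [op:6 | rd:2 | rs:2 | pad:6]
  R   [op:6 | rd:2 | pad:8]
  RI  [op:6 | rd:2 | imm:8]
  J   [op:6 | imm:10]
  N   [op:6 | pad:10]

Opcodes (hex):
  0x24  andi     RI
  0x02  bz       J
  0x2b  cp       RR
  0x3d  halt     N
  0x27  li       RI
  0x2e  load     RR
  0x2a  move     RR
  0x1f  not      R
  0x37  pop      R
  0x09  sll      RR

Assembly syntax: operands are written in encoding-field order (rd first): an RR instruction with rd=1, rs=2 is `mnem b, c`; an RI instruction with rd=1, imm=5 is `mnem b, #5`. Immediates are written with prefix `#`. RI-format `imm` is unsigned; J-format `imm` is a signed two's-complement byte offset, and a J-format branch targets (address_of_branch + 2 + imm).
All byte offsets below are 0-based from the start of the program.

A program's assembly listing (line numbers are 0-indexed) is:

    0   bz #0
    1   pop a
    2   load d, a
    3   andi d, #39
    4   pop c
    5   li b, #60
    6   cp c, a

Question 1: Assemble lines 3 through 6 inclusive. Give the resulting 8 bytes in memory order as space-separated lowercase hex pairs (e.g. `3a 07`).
line 3 (andi): pack op=0x24:6|rd=3:2|imm=39:8 = 0x9327; little→ 27 93
line 4 (pop): pack op=0x37:6|rd=2:2|pad=0:8 = 0xde00; little→ 00 de
line 5 (li): pack op=0x27:6|rd=1:2|imm=60:8 = 0x9d3c; little→ 3c 9d
line 6 (cp): pack op=0x2b:6|rd=2:2|rs=0:2|pad=0:6 = 0xae00; little→ 00 ae

27 93 00 de 3c 9d 00 ae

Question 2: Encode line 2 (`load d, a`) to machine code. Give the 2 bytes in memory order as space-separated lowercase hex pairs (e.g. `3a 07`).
00 bb

2. load fields op=0x2e:6|rd=3:2|rs=0:2|pad=0:6 → word bb00h → 00 bb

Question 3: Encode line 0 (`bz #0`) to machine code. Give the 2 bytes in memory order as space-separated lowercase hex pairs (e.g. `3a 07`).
00 08

L0: bz op=0x2:6|imm=0:10 ⇒ 0x0800 ⇒ little 00 08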